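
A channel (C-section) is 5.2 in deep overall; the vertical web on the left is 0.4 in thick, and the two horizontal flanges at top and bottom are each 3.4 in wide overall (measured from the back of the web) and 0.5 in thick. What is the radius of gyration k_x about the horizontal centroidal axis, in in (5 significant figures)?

k_x ≈ 2.0485 in

Break the section into simple shapes (no overlaps), measuring from the bottom-left corner of the bounding box.
Web: 0.4 × 5.2, A = 2.08 in², y = 2.6 in, Ī = 4.686933 in⁴.
Top flange (beyond web): 3 × 0.5, A = 1.5 in², y = 4.95 in, Ī = 0.03125 in⁴.
Bottom flange (beyond web): 3 × 0.5, A = 1.5 in², y = 0.25 in, Ī = 0.03125 in⁴.
By symmetry the centroid is at mid-height, ȳ = 2.6 in.
Transfer each piece to the horizontal centroidal axis using Ī + A·d² with d = y − 2.6:
  web: d = 0 in → contributes +4.686933 in⁴
  top flange (beyond web): d = 2.35 in → contributes +8.315 in⁴
  bottom flange (beyond web): d = -2.35 in → contributes +8.315 in⁴
Total I = 21.31693 in⁴.
Radius of gyration: k = √(I/A) = √(21.31693 / 5.08) = 2.048474 in.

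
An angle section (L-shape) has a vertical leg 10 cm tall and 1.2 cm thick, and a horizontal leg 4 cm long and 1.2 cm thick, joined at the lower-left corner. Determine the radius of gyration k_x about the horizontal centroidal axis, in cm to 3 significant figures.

Split into non-overlapping primitives; take the origin at the lower-left of the bounding box.
Vertical leg: 1.2 × 10, A = 12 cm², y = 5 cm, Ī = 100 cm⁴.
Horizontal leg (remainder): 2.8 × 1.2, A = 3.36 cm², y = 0.6 cm, Ī = 0.4032 cm⁴.
Centroid: ȳ = ΣA·y / ΣA = 4.0375 cm.
Transfer each piece to the horizontal centroidal axis using Ī + A·d² with d = y − 4.0375:
  vertical leg: d = 0.9625 cm → contributes +111.12 cm⁴
  horizontal leg (remainder): d = -3.4375 cm → contributes +40.106 cm⁴
Total I = 151.22 cm⁴.
Radius of gyration: k = √(I/A) = √(151.22 / 15.36) = 3.1377 cm.

k_x ≈ 3.14 cm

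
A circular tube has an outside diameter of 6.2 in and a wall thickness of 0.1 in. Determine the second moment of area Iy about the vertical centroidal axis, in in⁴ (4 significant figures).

Iy ≈ 8.916 in⁴

Treat the section as a set of non-overlapping primitives; coordinates are from the bounding-box lower-left.
Outer circle: ⌀6.2, A = 30.1907 in², x = 3.1 in, Ī = 72.5332 in⁴.
Bore (subtracted): ⌀6, A = 28.2743 in², x = 3.1 in, Ī = 63.6173 in⁴.
By symmetry the centroid is at mid-width, x̄ = 3.1 in.
All pieces are centred on the vertical centroidal axis, so I = ΣĪ (holes subtracted) = 8.91592 in⁴.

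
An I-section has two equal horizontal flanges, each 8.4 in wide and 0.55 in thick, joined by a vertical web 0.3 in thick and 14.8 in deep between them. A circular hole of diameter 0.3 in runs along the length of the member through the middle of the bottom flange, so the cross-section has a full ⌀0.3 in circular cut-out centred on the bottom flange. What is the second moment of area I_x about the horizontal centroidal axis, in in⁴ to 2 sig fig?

I_x ≈ 620 in⁴

Split into non-overlapping primitives; take the origin at the lower-left of the bounding box.
Bottom flange: 8.4 × 0.55, A = 4.62 in², y = 0.275 in, Ī = 0.1165 in⁴.
Web: 0.3 × 14.8, A = 4.44 in², y = 7.95 in, Ī = 81.04 in⁴.
Top flange: 8.4 × 0.55, A = 4.62 in², y = 15.63 in, Ī = 0.1165 in⁴.
Hole (subtracted): ⌀0.3, A = 0.07069 in², y = 0.275 in, Ī = 0.0003976 in⁴.
Centroid: ȳ = ΣA·y / ΣA = 7.99 in.
Transfer each piece to the horizontal centroidal axis using Ī + A·d² with d = y − 7.99:
  bottom flange: d = -7.715 in → contributes +275.1 in⁴
  web: d = -0.03986 in → contributes +81.05 in⁴
  top flange: d = 7.635 in → contributes +269.4 in⁴
  hole: d = -7.715 in → contributes −4.208 in⁴
Total I = 621.4 in⁴.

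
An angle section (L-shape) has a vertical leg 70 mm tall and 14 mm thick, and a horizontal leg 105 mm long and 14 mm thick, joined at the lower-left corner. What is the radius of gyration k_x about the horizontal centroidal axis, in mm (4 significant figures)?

k_x ≈ 19.48 mm

Break the section into simple shapes (no overlaps), measuring from the bottom-left corner of the bounding box.
Vertical leg: 14 × 70, A = 980 mm², y = 35 mm, Ī = 400 167 mm⁴.
Horizontal leg (remainder): 91 × 14, A = 1 274 mm², y = 7 mm, Ī = 20808.7 mm⁴.
Centroid: ȳ = ΣA·y / ΣA = 19.1739 mm.
Transfer each piece to the horizontal centroidal axis using Ī + A·d² with d = y − 19.1739:
  vertical leg: d = 15.8261 mm → contributes +645 622 mm⁴
  horizontal leg (remainder): d = -12.1739 mm → contributes +209 621 mm⁴
Total I = 855 243 mm⁴.
Radius of gyration: k = √(I/A) = √(855 243 / 2 254) = 19.4791 mm.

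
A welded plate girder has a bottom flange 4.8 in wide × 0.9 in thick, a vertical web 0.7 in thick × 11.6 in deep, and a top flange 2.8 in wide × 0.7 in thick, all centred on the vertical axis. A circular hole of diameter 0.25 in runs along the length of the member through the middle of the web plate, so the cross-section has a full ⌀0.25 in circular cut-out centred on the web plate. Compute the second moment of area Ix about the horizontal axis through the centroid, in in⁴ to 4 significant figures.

Ix ≈ 318.7 in⁴

Decompose the section into non-overlapping parts with the origin at the bottom-left of its bounding rectangle.
Bottom plate: 4.8 × 0.9, A = 4.32 in², y = 0.45 in, Ī = 0.2916 in⁴.
Web plate: 0.7 × 11.6, A = 8.12 in², y = 6.7 in, Ī = 91.0523 in⁴.
Top plate: 2.8 × 0.7, A = 1.96 in², y = 12.85 in, Ī = 0.0800333 in⁴.
Hole (subtracted): ⌀0.25, A = 0.0490874 in², y = 6.7 in, Ī = 0.000191748 in⁴.
Centroid: ȳ = ΣA·y / ΣA = 5.65853 in.
Transfer each piece to the horizontal axis through the centroid using Ī + A·d² with d = y − 5.65853:
  bottom plate: d = -5.20853 in → contributes +117.488 in⁴
  web plate: d = 1.04147 in → contributes +99.8597 in⁴
  top plate: d = 7.19147 in → contributes +101.446 in⁴
  hole: d = 1.04147 in → contributes −0.0534345 in⁴
Total I = 318.74 in⁴.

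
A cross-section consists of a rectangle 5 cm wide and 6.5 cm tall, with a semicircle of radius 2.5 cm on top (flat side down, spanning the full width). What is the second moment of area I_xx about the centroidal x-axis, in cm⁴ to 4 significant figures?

I_xx ≈ 258.8 cm⁴

Treat the section as a set of non-overlapping primitives; coordinates are from the bounding-box lower-left.
Rectangular body: 5 × 6.5, A = 32.5 cm², y = 3.25 cm, Ī = 114.427 cm⁴.
Semicircular cap: semicircle r = 2.5, A = 9.81748 cm², y = 7.56103 cm, Ī = 4.28738 cm⁴.
Centroid: ȳ = ΣA·y / ΣA = 4.25014 cm.
Transfer each piece to the centroidal x-axis using Ī + A·d² with d = y − 4.25014:
  rectangular body: d = -1.00014 cm → contributes +146.936 cm⁴
  semicircular cap: d = 3.31089 cm → contributes +111.907 cm⁴
Total I = 258.843 cm⁴.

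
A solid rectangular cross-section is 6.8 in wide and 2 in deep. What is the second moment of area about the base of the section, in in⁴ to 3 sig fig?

The section: 6.8 × 2, A = 13.6 in², y = 1 in, Ī = 4.5333 in⁴.
Transfer it to the base of the section using Ī + A·d² with d = y − 0:
  the section: d = 1 in → contributes +18.133 in⁴
Total I = 18.133 in⁴.

I_base ≈ 18.1 in⁴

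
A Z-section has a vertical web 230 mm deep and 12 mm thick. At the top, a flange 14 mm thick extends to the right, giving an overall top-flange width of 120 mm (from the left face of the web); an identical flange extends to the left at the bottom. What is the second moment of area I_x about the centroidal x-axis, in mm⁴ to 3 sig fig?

I_x ≈ 4.75 × 10⁷ mm⁴

Break the section into simple shapes (no overlaps), measuring from the bottom-left corner of the bounding box.
Web: 12 × 230, A = 2 760 mm², y = 115 mm, Ī = 12 167 000 mm⁴.
Top flange (beyond web): 108 × 14, A = 1 512 mm², y = 223 mm, Ī = 24 696 mm⁴.
Bottom flange (beyond web): 108 × 14, A = 1 512 mm², y = 7 mm, Ī = 24 696 mm⁴.
Centroid: ȳ = ΣA·y / ΣA = 115 mm.
Transfer each piece to the centroidal x-axis using Ī + A·d² with d = y − 115:
  web: d = 0 mm → contributes +12 167 000 mm⁴
  top flange (beyond web): d = 108 mm → contributes +17 660 664 mm⁴
  bottom flange (beyond web): d = -108 mm → contributes +17 660 664 mm⁴
Total I = 47 488 328 mm⁴.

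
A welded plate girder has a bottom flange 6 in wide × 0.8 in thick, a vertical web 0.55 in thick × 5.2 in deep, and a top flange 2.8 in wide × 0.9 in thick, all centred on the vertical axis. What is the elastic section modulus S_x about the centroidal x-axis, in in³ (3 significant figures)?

S_x ≈ 16.6 in³

Break the section into simple shapes (no overlaps), measuring from the bottom-left corner of the bounding box.
Bottom plate: 6 × 0.8, A = 4.8 in², y = 0.4 in, Ī = 0.256 in⁴.
Web plate: 0.55 × 5.2, A = 2.86 in², y = 3.4 in, Ī = 6.4445 in⁴.
Top plate: 2.8 × 0.9, A = 2.52 in², y = 6.45 in, Ī = 0.1701 in⁴.
Centroid: ȳ = ΣA·y / ΣA = 2.7405 in.
Transfer each piece to the centroidal x-axis using Ī + A·d² with d = y − 2.7405:
  bottom plate: d = -2.3405 in → contributes +26.549 in⁴
  web plate: d = 0.65953 in → contributes +7.6886 in⁴
  top plate: d = 3.7095 in → contributes +34.847 in⁴
Total I = 69.085 in⁴.
Extreme fibre distance c = 4.1595 in; S = I/c = 16.609 in³.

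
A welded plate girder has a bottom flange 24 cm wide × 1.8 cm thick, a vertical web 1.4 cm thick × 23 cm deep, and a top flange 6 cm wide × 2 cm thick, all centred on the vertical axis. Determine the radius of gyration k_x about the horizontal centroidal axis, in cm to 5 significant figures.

Treat the section as a set of non-overlapping primitives; coordinates are from the bounding-box lower-left.
Bottom plate: 24 × 1.8, A = 43.2 cm², y = 0.9 cm, Ī = 11.664 cm⁴.
Web plate: 1.4 × 23, A = 32.2 cm², y = 13.3 cm, Ī = 1419.483 cm⁴.
Top plate: 6 × 2, A = 12 cm², y = 25.8 cm, Ī = 4 cm⁴.
Centroid: ȳ = ΣA·y / ΣA = 8.887185 cm.
Transfer each piece to the horizontal centroidal axis using Ī + A·d² with d = y − 8.887185:
  bottom plate: d = -7.987185 cm → contributes +2767.614 cm⁴
  web plate: d = 4.412815 cm → contributes +2046.512 cm⁴
  top plate: d = 16.91281 cm → contributes +3436.52 cm⁴
Total I = 8250.645 cm⁴.
Radius of gyration: k = √(I/A) = √(8250.645 / 87.4) = 9.716016 cm.

k_x ≈ 9.7160 cm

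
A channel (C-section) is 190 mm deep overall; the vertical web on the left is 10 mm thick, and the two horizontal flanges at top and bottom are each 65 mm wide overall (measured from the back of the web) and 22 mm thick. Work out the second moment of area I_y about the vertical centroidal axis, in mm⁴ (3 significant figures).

Treat the section as a set of non-overlapping primitives; coordinates are from the bounding-box lower-left.
Web: 10 × 190, A = 1 900 mm², x = 5 mm, Ī = 15 833 mm⁴.
Top flange (beyond web): 55 × 22, A = 1 210 mm², x = 37.5 mm, Ī = 305 021 mm⁴.
Bottom flange (beyond web): 55 × 22, A = 1 210 mm², x = 37.5 mm, Ī = 305 021 mm⁴.
Centroid: x̄ = ΣA·x / ΣA = 23.206 mm.
Transfer each piece to the vertical centroidal axis using Ī + A·d² with d = x − 23.206:
  web: d = -18.206 mm → contributes +645 606 mm⁴
  top flange (beyond web): d = 14.294 mm → contributes +552 246 mm⁴
  bottom flange (beyond web): d = 14.294 mm → contributes +552 246 mm⁴
Total I = 1 750 097 mm⁴.

I_y ≈ 1.75 × 10⁶ mm⁴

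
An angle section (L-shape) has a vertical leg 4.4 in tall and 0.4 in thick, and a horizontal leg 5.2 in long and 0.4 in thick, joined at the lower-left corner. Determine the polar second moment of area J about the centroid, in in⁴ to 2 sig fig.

Treat the section as a set of non-overlapping primitives; coordinates are from the bounding-box lower-left.
Vertical leg: 0.4 × 4.4, A = 1.76 in², y = 2.2 in, Ī = 2.839 in⁴.
Horizontal leg (remainder): 4.8 × 0.4, A = 1.92 in², y = 0.2 in, Ī = 0.0256 in⁴.
Centroid: ȳ = ΣA·y / ΣA = 1.157 in.
Transfer each piece to the centroidal x-axis using Ī + A·d² with d = y − 1.157:
  vertical leg: d = 1.043 in → contributes +4.756 in⁴
  horizontal leg (remainder): d = -0.9565 in → contributes +1.782 in⁴
Total I = 6.538 in⁴.
For the y-axis: x̄ = 1.557 in.
Repeating about the centroidal y-axis gives I_y = 9.917 in⁴.
Polar second moment: J = I_x + I_y = 16.46 in⁴.

J ≈ 16 in⁴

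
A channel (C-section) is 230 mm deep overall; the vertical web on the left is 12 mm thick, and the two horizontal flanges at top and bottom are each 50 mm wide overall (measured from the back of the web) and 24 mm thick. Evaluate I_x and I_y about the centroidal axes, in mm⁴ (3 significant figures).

Split into non-overlapping primitives; take the origin at the lower-left of the bounding box.
Web: 12 × 230, A = 2 760 mm², y = 115 mm, Ī = 12 167 000 mm⁴.
Top flange (beyond web): 38 × 24, A = 912 mm², y = 218 mm, Ī = 43 776 mm⁴.
Bottom flange (beyond web): 38 × 24, A = 912 mm², y = 12 mm, Ī = 43 776 mm⁴.
By symmetry the centroid is at mid-height, ȳ = 115 mm.
Transfer each piece to the centroidal x-axis using Ī + A·d² with d = y − 115:
  web: d = 0 mm → contributes +12 167 000 mm⁴
  top flange (beyond web): d = 103 mm → contributes +9 719 184 mm⁴
  bottom flange (beyond web): d = -103 mm → contributes +9 719 184 mm⁴
Total I = 31 605 368 mm⁴.
For the y-axis: x̄ = 15.948 mm.
Repeating about the centroidal y-axis gives I_y = 938 995 mm⁴.

I_x ≈ 3.16 × 10⁷ mm⁴, I_y ≈ 9.39 × 10⁵ mm⁴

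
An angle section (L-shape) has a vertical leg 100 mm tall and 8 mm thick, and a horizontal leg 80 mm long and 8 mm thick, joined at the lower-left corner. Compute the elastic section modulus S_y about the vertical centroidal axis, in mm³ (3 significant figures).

S_y ≈ 1.33 × 10⁴ mm³

Break the section into simple shapes (no overlaps), measuring from the bottom-left corner of the bounding box.
Vertical leg: 8 × 100, A = 800 mm², x = 4 mm, Ī = 4266.7 mm⁴.
Horizontal leg (remainder): 72 × 8, A = 576 mm², x = 44 mm, Ī = 248 832 mm⁴.
Centroid: x̄ = ΣA·x / ΣA = 20.744 mm.
Transfer each piece to the vertical centroidal axis using Ī + A·d² with d = x − 20.744:
  vertical leg: d = -16.744 mm → contributes +228 561 mm⁴
  horizontal leg (remainder): d = 23.256 mm → contributes +560 352 mm⁴
Total I = 788 913 mm⁴.
Extreme fibre distance c = 59.256 mm; S = I/c = 13 314 mm³.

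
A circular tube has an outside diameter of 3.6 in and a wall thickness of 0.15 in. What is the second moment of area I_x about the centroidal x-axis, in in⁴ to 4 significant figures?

I_x ≈ 2.423 in⁴

Split into non-overlapping primitives; take the origin at the lower-left of the bounding box.
Outer circle: ⌀3.6, A = 10.1788 in², y = 1.8 in, Ī = 8.2448 in⁴.
Bore (subtracted): ⌀3.3, A = 8.55299 in², y = 1.8 in, Ī = 5.82138 in⁴.
By symmetry the centroid is at mid-height, ȳ = 1.8 in.
All pieces are centred on the centroidal x-axis, so I = ΣĪ (holes subtracted) = 2.42342 in⁴.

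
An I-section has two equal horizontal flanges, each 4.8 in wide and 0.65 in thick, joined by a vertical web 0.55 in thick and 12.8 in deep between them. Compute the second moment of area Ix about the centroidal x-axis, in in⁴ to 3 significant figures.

Ix ≈ 379 in⁴

Break the section into simple shapes (no overlaps), measuring from the bottom-left corner of the bounding box.
Bottom flange: 4.8 × 0.65, A = 3.12 in², y = 0.325 in, Ī = 0.10985 in⁴.
Web: 0.55 × 12.8, A = 7.04 in², y = 7.05 in, Ī = 96.119 in⁴.
Top flange: 4.8 × 0.65, A = 3.12 in², y = 13.775 in, Ī = 0.10985 in⁴.
By symmetry the centroid is at mid-height, ȳ = 7.05 in.
Transfer each piece to the centroidal x-axis using Ī + A·d² with d = y − 7.05:
  bottom flange: d = -6.725 in → contributes +141.21 in⁴
  web: d = 0 in → contributes +96.119 in⁴
  top flange: d = 6.725 in → contributes +141.21 in⁴
Total I = 378.55 in⁴.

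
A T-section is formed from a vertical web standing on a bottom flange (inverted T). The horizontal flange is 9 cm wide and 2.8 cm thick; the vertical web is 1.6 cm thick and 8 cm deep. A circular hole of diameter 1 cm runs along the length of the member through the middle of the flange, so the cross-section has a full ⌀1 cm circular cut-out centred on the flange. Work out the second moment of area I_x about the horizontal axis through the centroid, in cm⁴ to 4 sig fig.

Split into non-overlapping primitives; take the origin at the lower-left of the bounding box.
Flange: 9 × 2.8, A = 25.2 cm², y = 1.4 cm, Ī = 16.464 cm⁴.
Web: 1.6 × 8, A = 12.8 cm², y = 6.8 cm, Ī = 68.2667 cm⁴.
Hole (subtracted): ⌀1, A = 0.785398 cm², y = 1.4 cm, Ī = 0.0490874 cm⁴.
Centroid: ȳ = ΣA·y / ΣA = 3.25734 cm.
Transfer each piece to the horizontal axis through the centroid using Ī + A·d² with d = y − 3.25734:
  flange: d = -1.85734 cm → contributes +103.396 cm⁴
  web: d = 3.54266 cm → contributes +228.913 cm⁴
  hole: d = -1.85734 cm → contributes −2.75847 cm⁴
Total I = 329.551 cm⁴.

I_x ≈ 329.6 cm⁴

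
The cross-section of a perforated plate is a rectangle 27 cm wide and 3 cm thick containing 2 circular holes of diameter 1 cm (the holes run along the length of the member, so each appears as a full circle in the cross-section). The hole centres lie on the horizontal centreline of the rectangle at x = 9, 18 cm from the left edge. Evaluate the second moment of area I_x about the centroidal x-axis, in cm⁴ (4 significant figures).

Break the section into simple shapes (no overlaps), measuring from the bottom-left corner of the bounding box.
Plate: 27 × 3, A = 81 cm², y = 1.5 cm, Ī = 60.75 cm⁴.
Hole 1 (subtracted): ⌀1, A = 0.785398 cm², y = 1.5 cm, Ī = 0.0490874 cm⁴.
Hole 2 (subtracted): ⌀1, A = 0.785398 cm², y = 1.5 cm, Ī = 0.0490874 cm⁴.
By symmetry the centroid is at mid-height, ȳ = 1.5 cm.
All pieces are centred on the centroidal x-axis, so I = ΣĪ (holes subtracted) = 60.6518 cm⁴.

I_x ≈ 60.65 cm⁴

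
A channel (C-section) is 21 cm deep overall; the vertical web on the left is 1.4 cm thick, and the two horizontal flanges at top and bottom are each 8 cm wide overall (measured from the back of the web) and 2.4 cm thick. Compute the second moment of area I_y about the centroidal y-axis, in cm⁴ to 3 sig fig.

I_y ≈ 364 cm⁴

Split into non-overlapping primitives; take the origin at the lower-left of the bounding box.
Web: 1.4 × 21, A = 29.4 cm², x = 0.7 cm, Ī = 4.802 cm⁴.
Top flange (beyond web): 6.6 × 2.4, A = 15.84 cm², x = 4.7 cm, Ī = 57.499 cm⁴.
Bottom flange (beyond web): 6.6 × 2.4, A = 15.84 cm², x = 4.7 cm, Ī = 57.499 cm⁴.
Centroid: x̄ = ΣA·x / ΣA = 2.7747 cm.
Transfer each piece to the centroidal y-axis using Ī + A·d² with d = x − 2.7747:
  web: d = -2.0747 cm → contributes +131.35 cm⁴
  top flange (beyond web): d = 1.9253 cm → contributes +116.22 cm⁴
  bottom flange (beyond web): d = 1.9253 cm → contributes +116.22 cm⁴
Total I = 363.78 cm⁴.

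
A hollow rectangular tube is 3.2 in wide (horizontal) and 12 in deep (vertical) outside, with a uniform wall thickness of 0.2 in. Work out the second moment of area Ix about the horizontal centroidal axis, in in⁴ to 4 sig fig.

Break the section into simple shapes (no overlaps), measuring from the bottom-left corner of the bounding box.
Outer rectangle: 3.2 × 12, A = 38.4 in², y = 6 in, Ī = 460.8 in⁴.
Inner void (subtracted): 2.8 × 11.6, A = 32.48 in², y = 6 in, Ī = 364.209 in⁴.
By symmetry the centroid is at mid-height, ȳ = 6 in.
All pieces are centred on the horizontal centroidal axis, so I = ΣĪ (holes subtracted) = 96.5909 in⁴.

Ix ≈ 96.59 in⁴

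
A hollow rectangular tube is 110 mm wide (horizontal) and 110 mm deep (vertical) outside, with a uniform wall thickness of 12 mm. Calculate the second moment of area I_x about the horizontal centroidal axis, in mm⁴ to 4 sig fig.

I_x ≈ 7.642 × 10⁶ mm⁴

Split into non-overlapping primitives; take the origin at the lower-left of the bounding box.
Outer rectangle: 110 × 110, A = 12 100 mm², y = 55 mm, Ī = 12 200 833 mm⁴.
Inner void (subtracted): 86 × 86, A = 7 396 mm², y = 55 mm, Ī = 4 558 401 mm⁴.
By symmetry the centroid is at mid-height, ȳ = 55 mm.
All pieces are centred on the horizontal centroidal axis, so I = ΣĪ (holes subtracted) = 7 642 432 mm⁴.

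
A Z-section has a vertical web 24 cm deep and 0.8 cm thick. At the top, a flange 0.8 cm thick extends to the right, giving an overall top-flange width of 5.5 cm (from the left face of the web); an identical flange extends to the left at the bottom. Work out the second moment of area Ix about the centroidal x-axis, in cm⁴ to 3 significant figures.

Split into non-overlapping primitives; take the origin at the lower-left of the bounding box.
Web: 0.8 × 24, A = 19.2 cm², y = 12 cm, Ī = 921.6 cm⁴.
Top flange (beyond web): 4.7 × 0.8, A = 3.76 cm², y = 23.6 cm, Ī = 0.20053 cm⁴.
Bottom flange (beyond web): 4.7 × 0.8, A = 3.76 cm², y = 0.4 cm, Ī = 0.20053 cm⁴.
Centroid: ȳ = ΣA·y / ΣA = 12 cm.
Transfer each piece to the centroidal x-axis using Ī + A·d² with d = y − 12:
  web: d = 0 cm → contributes +921.6 cm⁴
  top flange (beyond web): d = 11.6 cm → contributes +506.15 cm⁴
  bottom flange (beyond web): d = -11.6 cm → contributes +506.15 cm⁴
Total I = 1933.9 cm⁴.

Ix ≈ 1930 cm⁴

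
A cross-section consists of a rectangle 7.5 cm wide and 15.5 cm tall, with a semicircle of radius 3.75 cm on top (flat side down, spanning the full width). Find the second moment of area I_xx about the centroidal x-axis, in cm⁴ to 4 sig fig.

Decompose the section into non-overlapping parts with the origin at the bottom-left of its bounding rectangle.
Rectangular body: 7.5 × 15.5, A = 116.25 cm², y = 7.75 cm, Ī = 2327.42 cm⁴.
Semicircular cap: semicircle r = 3.75, A = 22.0893 cm², y = 17.0915 cm, Ī = 21.7049 cm⁴.
Centroid: ȳ = ΣA·y / ΣA = 9.24161 cm.
Transfer each piece to the centroidal x-axis using Ī + A·d² with d = y − 9.24161:
  rectangular body: d = -1.49161 cm → contributes +2586.07 cm⁴
  semicircular cap: d = 7.84994 cm → contributes +1382.88 cm⁴
Total I = 3968.95 cm⁴.

I_xx ≈ 3969 cm⁴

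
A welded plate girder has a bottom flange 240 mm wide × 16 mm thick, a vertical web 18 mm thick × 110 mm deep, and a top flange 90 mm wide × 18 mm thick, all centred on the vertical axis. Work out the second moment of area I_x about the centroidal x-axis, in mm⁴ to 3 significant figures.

I_x ≈ 2.14 × 10⁷ mm⁴

Break the section into simple shapes (no overlaps), measuring from the bottom-left corner of the bounding box.
Bottom plate: 240 × 16, A = 3 840 mm², y = 8 mm, Ī = 81 920 mm⁴.
Web plate: 18 × 110, A = 1 980 mm², y = 71 mm, Ī = 1 996 500 mm⁴.
Top plate: 90 × 18, A = 1 620 mm², y = 135 mm, Ī = 43 740 mm⁴.
Centroid: ȳ = ΣA·y / ΣA = 52.419 mm.
Transfer each piece to the centroidal x-axis using Ī + A·d² with d = y − 52.419:
  bottom plate: d = -44.419 mm → contributes +7 658 544 mm⁴
  web plate: d = 18.581 mm → contributes +2 680 076 mm⁴
  top plate: d = 82.581 mm → contributes +11 091 432 mm⁴
Total I = 21 430 052 mm⁴.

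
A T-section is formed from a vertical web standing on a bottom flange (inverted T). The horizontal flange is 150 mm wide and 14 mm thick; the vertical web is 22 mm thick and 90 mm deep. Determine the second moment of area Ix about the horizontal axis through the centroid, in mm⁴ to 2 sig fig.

Treat the section as a set of non-overlapping primitives; coordinates are from the bounding-box lower-left.
Flange: 150 × 14, A = 2 100 mm², y = 7 mm, Ī = 34 300 mm⁴.
Web: 22 × 90, A = 1 980 mm², y = 59 mm, Ī = 1 336 500 mm⁴.
Centroid: ȳ = ΣA·y / ΣA = 32.24 mm.
Transfer each piece to the horizontal axis through the centroid using Ī + A·d² with d = y − 32.24:
  flange: d = -25.24 mm → contributes +1 371 622 mm⁴
  web: d = 26.76 mm → contributes +2 754 872 mm⁴
Total I = 4 126 494 mm⁴.

Ix ≈ 4.1 × 10⁶ mm⁴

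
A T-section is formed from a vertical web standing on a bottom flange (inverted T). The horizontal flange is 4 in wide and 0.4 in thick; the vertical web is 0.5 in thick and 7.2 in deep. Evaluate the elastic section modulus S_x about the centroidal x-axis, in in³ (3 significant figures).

Treat the section as a set of non-overlapping primitives; coordinates are from the bounding-box lower-left.
Flange: 4 × 0.4, A = 1.6 in², y = 0.2 in, Ī = 0.021333 in⁴.
Web: 0.5 × 7.2, A = 3.6 in², y = 4 in, Ī = 15.552 in⁴.
Centroid: ȳ = ΣA·y / ΣA = 2.8308 in.
Transfer each piece to the centroidal x-axis using Ī + A·d² with d = y − 2.8308:
  flange: d = -2.6308 in → contributes +11.095 in⁴
  web: d = 1.1692 in → contributes +20.474 in⁴
Total I = 31.568 in⁴.
Extreme fibre distance c = 4.7692 in; S = I/c = 6.6192 in³.

S_x ≈ 6.62 in³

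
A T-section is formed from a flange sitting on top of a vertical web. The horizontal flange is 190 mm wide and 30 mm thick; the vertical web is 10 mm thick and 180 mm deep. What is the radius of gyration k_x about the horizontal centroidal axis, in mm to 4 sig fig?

k_x ≈ 52.11 mm

Decompose the section into non-overlapping parts with the origin at the bottom-left of its bounding rectangle.
Flange: 190 × 30, A = 5 700 mm², y = 195 mm, Ī = 427 500 mm⁴.
Web: 10 × 180, A = 1 800 mm², y = 90 mm, Ī = 4 860 000 mm⁴.
Centroid: ȳ = ΣA·y / ΣA = 169.8 mm.
Transfer each piece to the horizontal centroidal axis using Ī + A·d² with d = y − 169.8:
  flange: d = 25.2 mm → contributes +4 047 228 mm⁴
  web: d = -79.8 mm → contributes +16 322 472 mm⁴
Total I = 20 369 700 mm⁴.
Radius of gyration: k = √(I/A) = √(20 369 700 / 7 500) = 52.1149 mm.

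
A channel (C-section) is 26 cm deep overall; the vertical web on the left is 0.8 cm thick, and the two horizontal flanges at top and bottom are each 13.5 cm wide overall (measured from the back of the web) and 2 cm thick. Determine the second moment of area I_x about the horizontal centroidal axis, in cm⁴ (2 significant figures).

I_x ≈ 8500 cm⁴

Break the section into simple shapes (no overlaps), measuring from the bottom-left corner of the bounding box.
Web: 0.8 × 26, A = 20.8 cm², y = 13 cm, Ī = 1 172 cm⁴.
Top flange (beyond web): 12.7 × 2, A = 25.4 cm², y = 25 cm, Ī = 8.467 cm⁴.
Bottom flange (beyond web): 12.7 × 2, A = 25.4 cm², y = 1 cm, Ī = 8.467 cm⁴.
By symmetry the centroid is at mid-height, ȳ = 13 cm.
Transfer each piece to the horizontal centroidal axis using Ī + A·d² with d = y − 13:
  web: d = 0 cm → contributes +1 172 cm⁴
  top flange (beyond web): d = 12 cm → contributes +3 666 cm⁴
  bottom flange (beyond web): d = -12 cm → contributes +3 666 cm⁴
Total I = 8 504 cm⁴.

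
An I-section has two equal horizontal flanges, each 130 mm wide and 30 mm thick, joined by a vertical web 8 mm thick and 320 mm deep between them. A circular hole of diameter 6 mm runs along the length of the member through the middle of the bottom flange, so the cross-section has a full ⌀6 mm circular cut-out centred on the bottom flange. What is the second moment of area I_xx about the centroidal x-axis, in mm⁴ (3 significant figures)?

I_xx ≈ 2.60 × 10⁸ mm⁴

Treat the section as a set of non-overlapping primitives; coordinates are from the bounding-box lower-left.
Bottom flange: 130 × 30, A = 3 900 mm², y = 15 mm, Ī = 292 500 mm⁴.
Web: 8 × 320, A = 2 560 mm², y = 190 mm, Ī = 21 845 333 mm⁴.
Top flange: 130 × 30, A = 3 900 mm², y = 365 mm, Ī = 292 500 mm⁴.
Hole (subtracted): ⌀6, A = 28.274 mm², y = 15 mm, Ī = 63.617 mm⁴.
Centroid: ȳ = ΣA·y / ΣA = 190.48 mm.
Transfer each piece to the centroidal x-axis using Ī + A·d² with d = y − 190.48:
  bottom flange: d = -175.48 mm → contributes +120 384 612 mm⁴
  web: d = -0.47891 mm → contributes +21 845 920 mm⁴
  top flange: d = 174.52 mm → contributes +119 077 177 mm⁴
  hole: d = -175.48 mm → contributes −870 711 mm⁴
Total I = 260 436 999 mm⁴.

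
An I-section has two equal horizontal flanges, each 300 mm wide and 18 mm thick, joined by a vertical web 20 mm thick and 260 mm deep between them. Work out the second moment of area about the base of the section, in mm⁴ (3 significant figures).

I_base ≈ 5.89 × 10⁸ mm⁴

Break the section into simple shapes (no overlaps), measuring from the bottom-left corner of the bounding box.
Bottom flange: 300 × 18, A = 5 400 mm², y = 9 mm, Ī = 145 800 mm⁴.
Web: 20 × 260, A = 5 200 mm², y = 148 mm, Ī = 29 293 333 mm⁴.
Top flange: 300 × 18, A = 5 400 mm², y = 287 mm, Ī = 145 800 mm⁴.
Transfer each piece to the base of the section using Ī + A·d² with d = y − 0:
  bottom flange: d = 9 mm → contributes +583 200 mm⁴
  web: d = 148 mm → contributes +143 194 133 mm⁴
  top flange: d = 287 mm → contributes +444 938 400 mm⁴
Total I = 588 715 733 mm⁴.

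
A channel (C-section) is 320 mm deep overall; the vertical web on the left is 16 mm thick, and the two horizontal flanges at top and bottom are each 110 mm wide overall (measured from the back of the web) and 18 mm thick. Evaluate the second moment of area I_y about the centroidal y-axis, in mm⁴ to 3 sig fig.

I_y ≈ 8.76 × 10⁶ mm⁴

Break the section into simple shapes (no overlaps), measuring from the bottom-left corner of the bounding box.
Web: 16 × 320, A = 5 120 mm², x = 8 mm, Ī = 109 227 mm⁴.
Top flange (beyond web): 94 × 18, A = 1 692 mm², x = 63 mm, Ī = 1 245 876 mm⁴.
Bottom flange (beyond web): 94 × 18, A = 1 692 mm², x = 63 mm, Ī = 1 245 876 mm⁴.
Centroid: x̄ = ΣA·x / ΣA = 29.886 mm.
Transfer each piece to the centroidal y-axis using Ī + A·d² with d = x − 29.886:
  web: d = -21.886 mm → contributes +2 561 730 mm⁴
  top flange (beyond web): d = 33.114 mm → contributes +3 101 197 mm⁴
  bottom flange (beyond web): d = 33.114 mm → contributes +3 101 197 mm⁴
Total I = 8 764 124 mm⁴.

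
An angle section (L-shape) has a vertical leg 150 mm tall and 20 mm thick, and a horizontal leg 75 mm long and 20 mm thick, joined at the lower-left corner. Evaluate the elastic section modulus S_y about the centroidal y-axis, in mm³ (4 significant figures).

Treat the section as a set of non-overlapping primitives; coordinates are from the bounding-box lower-left.
Vertical leg: 20 × 150, A = 3 000 mm², x = 10 mm, Ī = 100 000 mm⁴.
Horizontal leg (remainder): 55 × 20, A = 1 100 mm², x = 47.5 mm, Ī = 277 292 mm⁴.
Centroid: x̄ = ΣA·x / ΣA = 20.061 mm.
Transfer each piece to the centroidal y-axis using Ī + A·d² with d = x − 20.061:
  vertical leg: d = -10.061 mm → contributes +403 670 mm⁴
  horizontal leg (remainder): d = 27.439 mm → contributes +1 105 482 mm⁴
Total I = 1 509 151 mm⁴.
Extreme fibre distance c = 54.939 mm; S = I/c = 27469.6 mm³.

S_y ≈ 2.747 × 10⁴ mm³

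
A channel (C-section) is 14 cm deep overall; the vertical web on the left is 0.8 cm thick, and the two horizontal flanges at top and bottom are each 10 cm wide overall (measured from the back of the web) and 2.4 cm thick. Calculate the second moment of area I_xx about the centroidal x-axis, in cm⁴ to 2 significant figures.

I_xx ≈ 1700 cm⁴

Treat the section as a set of non-overlapping primitives; coordinates are from the bounding-box lower-left.
Web: 0.8 × 14, A = 11.2 cm², y = 7 cm, Ī = 182.9 cm⁴.
Top flange (beyond web): 9.2 × 2.4, A = 22.08 cm², y = 12.8 cm, Ī = 10.6 cm⁴.
Bottom flange (beyond web): 9.2 × 2.4, A = 22.08 cm², y = 1.2 cm, Ī = 10.6 cm⁴.
By symmetry the centroid is at mid-height, ȳ = 7 cm.
Transfer each piece to the centroidal x-axis using Ī + A·d² with d = y − 7:
  web: d = 0 cm → contributes +182.9 cm⁴
  top flange (beyond web): d = 5.8 cm → contributes +753.4 cm⁴
  bottom flange (beyond web): d = -5.8 cm → contributes +753.4 cm⁴
Total I = 1 690 cm⁴.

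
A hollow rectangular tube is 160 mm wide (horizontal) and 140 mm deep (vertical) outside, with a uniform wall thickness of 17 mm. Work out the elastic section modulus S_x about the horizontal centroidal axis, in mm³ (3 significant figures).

Split into non-overlapping primitives; take the origin at the lower-left of the bounding box.
Outer rectangle: 160 × 140, A = 22 400 mm², y = 70 mm, Ī = 36 586 667 mm⁴.
Inner void (subtracted): 126 × 106, A = 13 356 mm², y = 70 mm, Ī = 12 505 668 mm⁴.
By symmetry the centroid is at mid-height, ȳ = 70 mm.
All pieces are centred on the horizontal centroidal axis, so I = ΣĪ (holes subtracted) = 24 080 999 mm⁴.
Extreme fibre distance c = 70 mm; S = I/c = 344 014 mm³.

S_x ≈ 3.44 × 10⁵ mm³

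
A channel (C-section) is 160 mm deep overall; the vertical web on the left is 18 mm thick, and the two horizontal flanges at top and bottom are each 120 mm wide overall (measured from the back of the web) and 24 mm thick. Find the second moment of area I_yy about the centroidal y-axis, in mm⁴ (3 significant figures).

Treat the section as a set of non-overlapping primitives; coordinates are from the bounding-box lower-left.
Web: 18 × 160, A = 2 880 mm², x = 9 mm, Ī = 77 760 mm⁴.
Top flange (beyond web): 102 × 24, A = 2 448 mm², x = 69 mm, Ī = 2 122 416 mm⁴.
Bottom flange (beyond web): 102 × 24, A = 2 448 mm², x = 69 mm, Ī = 2 122 416 mm⁴.
Centroid: x̄ = ΣA·x / ΣA = 46.778 mm.
Transfer each piece to the centroidal y-axis using Ī + A·d² with d = x − 46.778:
  web: d = -37.778 mm → contributes +4 187 982 mm⁴
  top flange (beyond web): d = 22.222 mm → contributes +3 331 305 mm⁴
  bottom flange (beyond web): d = 22.222 mm → contributes +3 331 305 mm⁴
Total I = 10 850 592 mm⁴.

I_yy ≈ 1.09 × 10⁷ mm⁴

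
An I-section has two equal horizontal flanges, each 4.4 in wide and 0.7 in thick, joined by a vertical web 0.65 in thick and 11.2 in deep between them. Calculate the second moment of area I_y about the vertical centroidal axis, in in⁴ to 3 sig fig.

Decompose the section into non-overlapping parts with the origin at the bottom-left of its bounding rectangle.
Bottom flange: 4.4 × 0.7, A = 3.08 in², x = 2.2 in, Ī = 4.9691 in⁴.
Web: 0.65 × 11.2, A = 7.28 in², x = 2.2 in, Ī = 0.25632 in⁴.
Top flange: 4.4 × 0.7, A = 3.08 in², x = 2.2 in, Ī = 4.9691 in⁴.
By symmetry the centroid is at mid-width, x̄ = 2.2 in.
All pieces are centred on the vertical centroidal axis, so I = ΣĪ = 10.194 in⁴.

I_y ≈ 10.2 in⁴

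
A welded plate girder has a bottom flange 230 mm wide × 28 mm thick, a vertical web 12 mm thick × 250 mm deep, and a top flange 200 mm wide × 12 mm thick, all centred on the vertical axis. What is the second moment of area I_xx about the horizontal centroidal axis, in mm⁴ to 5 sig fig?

Break the section into simple shapes (no overlaps), measuring from the bottom-left corner of the bounding box.
Bottom plate: 230 × 28, A = 6 440 mm², y = 14 mm, Ī = 420746.7 mm⁴.
Web plate: 12 × 250, A = 3 000 mm², y = 153 mm, Ī = 15 625 000 mm⁴.
Top plate: 200 × 12, A = 2 400 mm², y = 284 mm, Ī = 28 800 mm⁴.
Centroid: ȳ = ΣA·y / ΣA = 103.9493 mm.
Transfer each piece to the horizontal centroidal axis using Ī + A·d² with d = y − 103.9493:
  bottom plate: d = -89.94932 mm → contributes +52 526 020 mm⁴
  web plate: d = 49.05068 mm → contributes +22 842 906 mm⁴
  top plate: d = 180.0507 mm → contributes +77 832 590 mm⁴
Total I = 153 201 516 mm⁴.

I_xx ≈ 1.5320 × 10⁸ mm⁴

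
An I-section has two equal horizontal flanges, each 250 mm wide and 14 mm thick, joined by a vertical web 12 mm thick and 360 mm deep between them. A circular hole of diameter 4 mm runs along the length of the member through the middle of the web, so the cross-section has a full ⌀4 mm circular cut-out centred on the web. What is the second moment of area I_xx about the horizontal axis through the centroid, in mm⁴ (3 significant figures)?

Decompose the section into non-overlapping parts with the origin at the bottom-left of its bounding rectangle.
Bottom flange: 250 × 14, A = 3 500 mm², y = 7 mm, Ī = 57 167 mm⁴.
Web: 12 × 360, A = 4 320 mm², y = 194 mm, Ī = 46 656 000 mm⁴.
Top flange: 250 × 14, A = 3 500 mm², y = 381 mm, Ī = 57 167 mm⁴.
Hole (subtracted): ⌀4, A = 12.566 mm², y = 194 mm, Ī = 12.566 mm⁴.
By symmetry the centroid is at mid-height, ȳ = 194 mm.
Transfer each piece to the horizontal axis through the centroid using Ī + A·d² with d = y − 194:
  bottom flange: d = -187 mm → contributes +122 448 667 mm⁴
  web: d = 0 mm → contributes +46 656 000 mm⁴
  top flange: d = 187 mm → contributes +122 448 667 mm⁴
  hole: d = 0 mm → contributes −12.566 mm⁴
Total I = 291 553 321 mm⁴.

I_xx ≈ 2.92 × 10⁸ mm⁴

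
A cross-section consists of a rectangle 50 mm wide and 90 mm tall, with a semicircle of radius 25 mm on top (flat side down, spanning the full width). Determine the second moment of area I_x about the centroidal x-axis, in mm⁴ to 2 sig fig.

Treat the section as a set of non-overlapping primitives; coordinates are from the bounding-box lower-left.
Rectangular body: 50 × 90, A = 4 500 mm², y = 45 mm, Ī = 3 037 500 mm⁴.
Semicircular cap: semicircle r = 25, A = 981.7 mm², y = 100.6 mm, Ī = 42 874 mm⁴.
Centroid: ȳ = ΣA·y / ΣA = 54.96 mm.
Transfer each piece to the centroidal x-axis using Ī + A·d² with d = y − 54.96:
  rectangular body: d = -9.959 mm → contributes +3 483 860 mm⁴
  semicircular cap: d = 45.65 mm → contributes +2 088 837 mm⁴
Total I = 5 572 697 mm⁴.

I_x ≈ 5.6 × 10⁶ mm⁴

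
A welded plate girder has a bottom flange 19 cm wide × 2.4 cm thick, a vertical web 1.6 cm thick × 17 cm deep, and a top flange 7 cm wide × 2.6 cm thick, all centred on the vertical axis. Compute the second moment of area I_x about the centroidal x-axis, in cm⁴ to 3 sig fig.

Treat the section as a set of non-overlapping primitives; coordinates are from the bounding-box lower-left.
Bottom plate: 19 × 2.4, A = 45.6 cm², y = 1.2 cm, Ī = 21.888 cm⁴.
Web plate: 1.6 × 17, A = 27.2 cm², y = 10.9 cm, Ī = 655.07 cm⁴.
Top plate: 7 × 2.6, A = 18.2 cm², y = 20.7 cm, Ī = 10.253 cm⁴.
Centroid: ȳ = ΣA·y / ΣA = 7.9993 cm.
Transfer each piece to the centroidal x-axis using Ī + A·d² with d = y − 7.9993:
  bottom plate: d = -6.7993 cm → contributes +2 130 cm⁴
  web plate: d = 2.9007 cm → contributes +883.92 cm⁴
  top plate: d = 12.701 cm → contributes +2 946 cm⁴
Total I = 5 960 cm⁴.

I_x ≈ 5960 cm⁴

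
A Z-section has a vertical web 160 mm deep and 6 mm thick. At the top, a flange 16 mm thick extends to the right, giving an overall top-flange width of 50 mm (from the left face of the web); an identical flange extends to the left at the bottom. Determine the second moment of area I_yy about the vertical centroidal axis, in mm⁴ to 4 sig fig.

I_yy ≈ 1.110 × 10⁶ mm⁴

Break the section into simple shapes (no overlaps), measuring from the bottom-left corner of the bounding box.
Web: 6 × 160, A = 960 mm², x = 47 mm, Ī = 2 880 mm⁴.
Top flange (beyond web): 44 × 16, A = 704 mm², x = 72 mm, Ī = 113 579 mm⁴.
Bottom flange (beyond web): 44 × 16, A = 704 mm², x = 22 mm, Ī = 113 579 mm⁴.
Centroid: x̄ = ΣA·x / ΣA = 47 mm.
Transfer each piece to the vertical centroidal axis using Ī + A·d² with d = x − 47:
  web: d = 0 mm → contributes +2 880 mm⁴
  top flange (beyond web): d = 25 mm → contributes +553 579 mm⁴
  bottom flange (beyond web): d = -25 mm → contributes +553 579 mm⁴
Total I = 1 110 037 mm⁴.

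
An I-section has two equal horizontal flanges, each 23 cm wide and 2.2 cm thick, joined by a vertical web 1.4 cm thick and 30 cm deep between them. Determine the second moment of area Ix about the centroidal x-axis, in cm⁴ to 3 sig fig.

Split into non-overlapping primitives; take the origin at the lower-left of the bounding box.
Bottom flange: 23 × 2.2, A = 50.6 cm², y = 1.1 cm, Ī = 20.409 cm⁴.
Web: 1.4 × 30, A = 42 cm², y = 17.2 cm, Ī = 3 150 cm⁴.
Top flange: 23 × 2.2, A = 50.6 cm², y = 33.3 cm, Ī = 20.409 cm⁴.
By symmetry the centroid is at mid-height, ȳ = 17.2 cm.
Transfer each piece to the centroidal x-axis using Ī + A·d² with d = y − 17.2:
  bottom flange: d = -16.1 cm → contributes +13 136 cm⁴
  web: d = 0 cm → contributes +3 150 cm⁴
  top flange: d = 16.1 cm → contributes +13 136 cm⁴
Total I = 29 423 cm⁴.

Ix ≈ 2.94 × 10⁴ cm⁴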